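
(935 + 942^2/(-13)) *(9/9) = -875209/13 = -67323.77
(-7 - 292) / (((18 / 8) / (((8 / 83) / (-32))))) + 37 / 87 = 0.83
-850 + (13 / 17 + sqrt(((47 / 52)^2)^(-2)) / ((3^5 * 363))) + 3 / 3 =-2809790034052 / 3312512577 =-848.24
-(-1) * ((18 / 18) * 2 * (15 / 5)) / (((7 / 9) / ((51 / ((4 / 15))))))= 20655 / 14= 1475.36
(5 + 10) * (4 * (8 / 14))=34.29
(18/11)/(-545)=-18/5995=-0.00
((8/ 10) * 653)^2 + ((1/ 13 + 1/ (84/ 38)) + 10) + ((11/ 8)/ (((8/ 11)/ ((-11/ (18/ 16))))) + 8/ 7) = 44700192163/ 163800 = 272894.95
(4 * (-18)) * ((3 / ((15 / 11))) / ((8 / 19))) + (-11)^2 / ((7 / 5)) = -289.77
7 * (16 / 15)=112 / 15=7.47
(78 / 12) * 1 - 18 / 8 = 17 / 4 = 4.25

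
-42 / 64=-21 / 32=-0.66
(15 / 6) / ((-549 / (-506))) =1265 / 549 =2.30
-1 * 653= -653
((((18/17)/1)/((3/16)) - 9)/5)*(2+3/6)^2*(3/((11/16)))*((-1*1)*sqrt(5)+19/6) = -10830/187+3420*sqrt(5)/187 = -17.02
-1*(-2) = 2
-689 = -689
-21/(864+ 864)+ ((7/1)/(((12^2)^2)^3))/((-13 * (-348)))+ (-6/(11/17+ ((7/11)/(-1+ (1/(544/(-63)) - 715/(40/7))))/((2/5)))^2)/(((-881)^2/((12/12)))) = -12493096336194337222378327827209/1026381438146866953879797467447296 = -0.01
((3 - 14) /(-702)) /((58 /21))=77 /13572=0.01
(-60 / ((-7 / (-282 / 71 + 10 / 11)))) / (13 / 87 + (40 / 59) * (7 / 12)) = -48.18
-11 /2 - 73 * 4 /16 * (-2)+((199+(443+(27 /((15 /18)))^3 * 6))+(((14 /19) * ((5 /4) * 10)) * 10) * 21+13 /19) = 490867942 /2375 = 206681.24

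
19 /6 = 3.17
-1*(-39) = 39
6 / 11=0.55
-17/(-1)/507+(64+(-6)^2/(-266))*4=17228093/67431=255.49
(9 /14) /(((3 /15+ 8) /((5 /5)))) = 45 /574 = 0.08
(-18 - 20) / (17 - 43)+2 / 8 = 89 / 52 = 1.71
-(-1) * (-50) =-50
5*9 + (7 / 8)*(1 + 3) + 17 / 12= 599 / 12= 49.92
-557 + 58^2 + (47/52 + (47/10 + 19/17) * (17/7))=5136099/1820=2822.03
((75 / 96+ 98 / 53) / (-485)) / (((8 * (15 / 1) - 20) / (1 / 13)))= -4461 / 1069328000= -0.00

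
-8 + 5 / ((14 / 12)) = -3.71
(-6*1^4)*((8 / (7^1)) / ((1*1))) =-48 / 7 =-6.86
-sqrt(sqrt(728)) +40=-2^(3 / 4) * 91^(1 / 4) +40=34.81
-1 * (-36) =36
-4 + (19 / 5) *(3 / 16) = -3.29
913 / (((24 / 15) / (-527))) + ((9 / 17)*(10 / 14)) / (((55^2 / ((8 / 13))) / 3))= -2251630304197 / 7487480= -300719.37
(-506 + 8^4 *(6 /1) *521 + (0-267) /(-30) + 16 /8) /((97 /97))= 128036009 /10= 12803600.90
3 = 3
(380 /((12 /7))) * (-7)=-4655 /3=-1551.67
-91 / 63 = -13 / 9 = -1.44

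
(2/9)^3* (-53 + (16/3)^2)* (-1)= 1768/6561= 0.27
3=3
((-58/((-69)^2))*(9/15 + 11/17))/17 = -0.00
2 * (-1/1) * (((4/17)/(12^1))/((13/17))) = -2/39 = -0.05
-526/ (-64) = 263/ 32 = 8.22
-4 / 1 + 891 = 887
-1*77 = -77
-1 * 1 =-1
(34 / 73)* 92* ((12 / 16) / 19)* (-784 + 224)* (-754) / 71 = 990575040 / 98477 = 10058.95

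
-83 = -83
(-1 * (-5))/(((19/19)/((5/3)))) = 25/3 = 8.33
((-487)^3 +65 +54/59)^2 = 46438405008779248144/3481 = 13340535768106649.85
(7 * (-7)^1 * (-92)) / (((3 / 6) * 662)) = 4508 / 331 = 13.62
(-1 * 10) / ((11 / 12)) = -120 / 11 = -10.91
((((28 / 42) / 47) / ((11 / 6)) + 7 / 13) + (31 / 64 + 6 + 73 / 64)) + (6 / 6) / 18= 3981025 / 483912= 8.23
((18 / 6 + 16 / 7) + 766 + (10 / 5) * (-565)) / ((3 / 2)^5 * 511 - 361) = -80352 / 788347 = -0.10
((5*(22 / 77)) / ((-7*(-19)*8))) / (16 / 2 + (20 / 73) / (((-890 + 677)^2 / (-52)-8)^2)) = 153027434425 / 911798705556704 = 0.00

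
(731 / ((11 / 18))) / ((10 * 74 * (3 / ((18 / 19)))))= 19737 / 38665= 0.51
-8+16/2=0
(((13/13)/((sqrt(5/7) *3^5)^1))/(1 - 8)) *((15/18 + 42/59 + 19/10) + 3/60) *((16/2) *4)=-98984 *sqrt(35)/7526925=-0.08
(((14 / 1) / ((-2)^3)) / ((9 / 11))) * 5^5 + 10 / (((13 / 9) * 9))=-3127765 / 468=-6683.26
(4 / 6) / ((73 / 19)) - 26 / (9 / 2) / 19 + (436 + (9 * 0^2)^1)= 5440958 / 12483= 435.87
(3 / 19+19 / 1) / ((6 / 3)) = 182 / 19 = 9.58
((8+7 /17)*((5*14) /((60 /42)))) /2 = 7007 /34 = 206.09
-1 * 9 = -9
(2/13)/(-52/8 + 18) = 4/299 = 0.01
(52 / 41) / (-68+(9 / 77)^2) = -23716 / 1271287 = -0.02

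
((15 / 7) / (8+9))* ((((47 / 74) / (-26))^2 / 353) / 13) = 33135 / 2021506557616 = 0.00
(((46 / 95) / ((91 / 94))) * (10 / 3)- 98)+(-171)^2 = 151173389 / 5187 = 29144.67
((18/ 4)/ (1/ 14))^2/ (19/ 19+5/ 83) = 329427/ 88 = 3743.49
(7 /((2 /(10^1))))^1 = 35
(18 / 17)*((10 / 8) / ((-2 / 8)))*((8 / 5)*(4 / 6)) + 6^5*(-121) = -15995328 / 17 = -940901.65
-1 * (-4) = 4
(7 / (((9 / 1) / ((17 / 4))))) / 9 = 119 / 324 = 0.37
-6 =-6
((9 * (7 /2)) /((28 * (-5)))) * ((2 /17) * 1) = -0.03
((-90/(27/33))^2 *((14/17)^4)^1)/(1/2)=929667200/83521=11130.94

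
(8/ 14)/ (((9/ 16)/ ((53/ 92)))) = 0.59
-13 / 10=-1.30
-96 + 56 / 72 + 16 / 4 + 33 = -524 / 9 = -58.22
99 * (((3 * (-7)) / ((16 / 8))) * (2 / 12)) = -693 / 4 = -173.25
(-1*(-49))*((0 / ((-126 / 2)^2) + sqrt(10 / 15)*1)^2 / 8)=49 / 12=4.08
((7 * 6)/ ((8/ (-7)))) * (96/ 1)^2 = -338688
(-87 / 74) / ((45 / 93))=-899 / 370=-2.43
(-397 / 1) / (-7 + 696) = -397 / 689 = -0.58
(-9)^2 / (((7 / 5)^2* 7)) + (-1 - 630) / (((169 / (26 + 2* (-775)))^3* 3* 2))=77126.95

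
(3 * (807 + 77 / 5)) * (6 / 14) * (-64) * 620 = -293695488 / 7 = -41956498.29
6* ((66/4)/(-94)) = -99/94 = -1.05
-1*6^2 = -36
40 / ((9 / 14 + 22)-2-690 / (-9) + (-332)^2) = 336 / 926699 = 0.00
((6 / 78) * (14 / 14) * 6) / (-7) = -6 / 91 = -0.07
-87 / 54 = -29 / 18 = -1.61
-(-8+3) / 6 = 0.83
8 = 8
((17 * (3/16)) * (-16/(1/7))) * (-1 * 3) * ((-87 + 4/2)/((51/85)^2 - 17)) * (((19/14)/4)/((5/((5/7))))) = 265.17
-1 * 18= -18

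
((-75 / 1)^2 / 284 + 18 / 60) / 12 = 1.68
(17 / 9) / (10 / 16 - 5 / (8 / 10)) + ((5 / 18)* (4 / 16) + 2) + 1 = 8857 / 3240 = 2.73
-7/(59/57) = -399/59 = -6.76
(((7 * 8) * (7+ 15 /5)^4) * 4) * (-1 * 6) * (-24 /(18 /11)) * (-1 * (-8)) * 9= 14192640000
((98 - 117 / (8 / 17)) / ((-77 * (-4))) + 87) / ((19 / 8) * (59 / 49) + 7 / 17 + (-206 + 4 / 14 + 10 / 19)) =-481961543 / 1124897884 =-0.43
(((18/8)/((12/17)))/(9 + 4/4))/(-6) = -17/320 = -0.05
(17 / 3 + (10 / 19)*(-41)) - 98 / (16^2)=-118889 / 7296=-16.30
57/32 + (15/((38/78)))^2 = 10971777/11552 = 949.77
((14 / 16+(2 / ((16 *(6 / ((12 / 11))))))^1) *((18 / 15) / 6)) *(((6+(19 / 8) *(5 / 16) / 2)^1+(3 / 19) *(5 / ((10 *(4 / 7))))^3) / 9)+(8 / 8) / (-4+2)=-14283887 / 38522880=-0.37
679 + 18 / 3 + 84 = 769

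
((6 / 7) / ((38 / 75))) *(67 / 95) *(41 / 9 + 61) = 197650 / 2527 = 78.22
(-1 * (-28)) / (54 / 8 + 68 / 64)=448 / 125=3.58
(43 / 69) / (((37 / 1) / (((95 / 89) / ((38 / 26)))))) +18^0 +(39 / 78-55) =-24306629 / 454434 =-53.49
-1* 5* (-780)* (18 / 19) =70200 / 19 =3694.74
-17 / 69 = -0.25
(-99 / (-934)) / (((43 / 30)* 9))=165 / 20081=0.01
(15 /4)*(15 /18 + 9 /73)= 2095 /584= 3.59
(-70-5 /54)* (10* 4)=-75700 /27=-2803.70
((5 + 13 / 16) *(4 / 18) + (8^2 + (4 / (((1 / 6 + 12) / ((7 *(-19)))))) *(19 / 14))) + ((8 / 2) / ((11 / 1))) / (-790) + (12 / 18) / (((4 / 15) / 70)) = 1377461431 / 7612440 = 180.95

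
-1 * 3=-3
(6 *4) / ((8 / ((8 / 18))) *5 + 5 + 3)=12 / 49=0.24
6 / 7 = 0.86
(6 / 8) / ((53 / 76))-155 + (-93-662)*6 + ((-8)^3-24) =-276656 / 53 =-5219.92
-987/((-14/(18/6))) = 423/2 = 211.50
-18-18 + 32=-4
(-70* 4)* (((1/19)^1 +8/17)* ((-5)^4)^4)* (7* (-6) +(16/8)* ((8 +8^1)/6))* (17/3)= 794250488281250000/171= 4644739697551169.59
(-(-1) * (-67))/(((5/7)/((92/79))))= -43148/395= -109.24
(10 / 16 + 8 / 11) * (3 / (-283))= -357 / 24904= -0.01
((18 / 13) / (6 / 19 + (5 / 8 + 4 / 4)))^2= 7485696 / 14707225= 0.51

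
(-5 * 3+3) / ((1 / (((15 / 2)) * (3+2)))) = -450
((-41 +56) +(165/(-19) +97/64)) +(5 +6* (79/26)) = 491031/15808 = 31.06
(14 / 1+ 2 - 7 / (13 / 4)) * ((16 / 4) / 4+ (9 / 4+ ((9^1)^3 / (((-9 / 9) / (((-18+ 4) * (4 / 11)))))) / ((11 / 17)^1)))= 79461.05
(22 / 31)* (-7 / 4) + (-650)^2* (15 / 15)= 26194923 / 62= 422498.76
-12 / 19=-0.63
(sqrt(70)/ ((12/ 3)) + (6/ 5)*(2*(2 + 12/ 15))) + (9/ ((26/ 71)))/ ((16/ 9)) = sqrt(70)/ 4 + 213663/ 10400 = 22.64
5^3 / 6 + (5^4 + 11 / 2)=1954 / 3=651.33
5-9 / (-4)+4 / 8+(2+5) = 59 / 4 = 14.75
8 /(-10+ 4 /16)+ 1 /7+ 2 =361 /273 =1.32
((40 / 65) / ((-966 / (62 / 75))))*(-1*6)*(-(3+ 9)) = -1984 / 52325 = -0.04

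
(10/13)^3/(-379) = -0.00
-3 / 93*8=-8 / 31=-0.26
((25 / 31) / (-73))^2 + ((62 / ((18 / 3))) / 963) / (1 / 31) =4923249034 / 14795057241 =0.33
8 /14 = 0.57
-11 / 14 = -0.79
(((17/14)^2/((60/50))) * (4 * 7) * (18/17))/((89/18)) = 4590/623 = 7.37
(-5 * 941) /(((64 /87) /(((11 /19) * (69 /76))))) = -310685265 /92416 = -3361.81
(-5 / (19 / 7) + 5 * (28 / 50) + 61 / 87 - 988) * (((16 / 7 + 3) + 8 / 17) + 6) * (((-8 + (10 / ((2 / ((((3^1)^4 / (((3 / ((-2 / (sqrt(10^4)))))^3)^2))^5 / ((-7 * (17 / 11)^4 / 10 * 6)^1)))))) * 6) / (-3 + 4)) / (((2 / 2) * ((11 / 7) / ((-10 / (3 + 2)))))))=-14667430304246142569035291671752929687500000000000000000041744415876493 / 124231255966297269333153963088989257812500000000000000000000000000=-118065.54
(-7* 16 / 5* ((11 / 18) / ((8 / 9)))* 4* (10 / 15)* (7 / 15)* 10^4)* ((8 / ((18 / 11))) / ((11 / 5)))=-34496000 / 81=-425876.54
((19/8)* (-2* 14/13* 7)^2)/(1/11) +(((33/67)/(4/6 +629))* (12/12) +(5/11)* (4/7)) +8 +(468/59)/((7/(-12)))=576537317531051/97170894821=5933.23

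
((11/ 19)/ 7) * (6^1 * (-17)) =-1122/ 133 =-8.44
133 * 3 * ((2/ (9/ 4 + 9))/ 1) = 1064/ 15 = 70.93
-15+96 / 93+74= 1861 / 31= 60.03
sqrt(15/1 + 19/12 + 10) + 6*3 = sqrt(957)/6 + 18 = 23.16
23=23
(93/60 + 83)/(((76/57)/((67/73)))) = 339891/5840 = 58.20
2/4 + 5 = 11/2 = 5.50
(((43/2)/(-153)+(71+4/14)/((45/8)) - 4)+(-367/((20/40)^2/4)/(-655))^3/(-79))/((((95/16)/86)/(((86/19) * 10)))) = -1102478692822956992/2861056335094125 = -385.34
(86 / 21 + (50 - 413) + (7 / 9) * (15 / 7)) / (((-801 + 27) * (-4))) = -3751 / 32508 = -0.12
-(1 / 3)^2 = -0.11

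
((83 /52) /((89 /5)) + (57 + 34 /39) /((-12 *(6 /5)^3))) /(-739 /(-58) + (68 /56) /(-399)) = -0.21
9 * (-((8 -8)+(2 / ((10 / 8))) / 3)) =-24 / 5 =-4.80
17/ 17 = 1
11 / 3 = 3.67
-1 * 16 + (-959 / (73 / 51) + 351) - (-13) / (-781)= -335.00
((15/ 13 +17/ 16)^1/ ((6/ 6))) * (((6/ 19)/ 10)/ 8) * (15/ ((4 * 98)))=4149/ 12393472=0.00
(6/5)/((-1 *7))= -6/35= -0.17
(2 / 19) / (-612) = -1 / 5814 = -0.00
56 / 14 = 4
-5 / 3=-1.67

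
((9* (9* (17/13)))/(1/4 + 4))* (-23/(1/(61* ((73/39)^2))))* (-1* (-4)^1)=-1076628528/2197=-490044.85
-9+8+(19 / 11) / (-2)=-1.86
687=687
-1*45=-45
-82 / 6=-41 / 3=-13.67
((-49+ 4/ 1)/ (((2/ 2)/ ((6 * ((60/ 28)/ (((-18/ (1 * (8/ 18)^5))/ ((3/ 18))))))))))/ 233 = 12800/ 32102973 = 0.00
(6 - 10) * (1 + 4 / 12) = -16 / 3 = -5.33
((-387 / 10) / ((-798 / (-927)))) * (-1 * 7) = 119583 / 380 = 314.69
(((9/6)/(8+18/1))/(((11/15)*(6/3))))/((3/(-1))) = -15/1144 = -0.01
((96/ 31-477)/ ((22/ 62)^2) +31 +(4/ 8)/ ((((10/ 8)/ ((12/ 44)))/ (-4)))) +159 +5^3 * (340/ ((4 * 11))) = -1578044/ 605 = -2608.34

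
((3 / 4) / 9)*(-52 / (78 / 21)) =-7 / 6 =-1.17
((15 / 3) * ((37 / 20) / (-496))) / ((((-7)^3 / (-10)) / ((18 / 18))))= -185 / 340256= -0.00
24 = 24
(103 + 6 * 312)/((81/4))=7900/81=97.53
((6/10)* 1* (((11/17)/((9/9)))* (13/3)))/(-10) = -143/850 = -0.17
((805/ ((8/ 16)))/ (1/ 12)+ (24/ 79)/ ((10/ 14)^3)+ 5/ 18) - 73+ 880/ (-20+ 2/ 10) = 19203.67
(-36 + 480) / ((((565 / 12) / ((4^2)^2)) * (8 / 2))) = 340992 / 565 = 603.53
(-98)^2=9604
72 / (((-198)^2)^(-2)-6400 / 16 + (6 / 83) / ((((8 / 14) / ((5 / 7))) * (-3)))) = -9184834809216 / 51030702435157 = -0.18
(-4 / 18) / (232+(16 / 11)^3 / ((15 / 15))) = -1331 / 1407996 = -0.00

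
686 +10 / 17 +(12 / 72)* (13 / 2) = 140285 / 204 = 687.67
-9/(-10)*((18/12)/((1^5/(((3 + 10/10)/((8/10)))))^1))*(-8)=-54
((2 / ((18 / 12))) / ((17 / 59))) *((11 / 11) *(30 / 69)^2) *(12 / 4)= 23600 / 8993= 2.62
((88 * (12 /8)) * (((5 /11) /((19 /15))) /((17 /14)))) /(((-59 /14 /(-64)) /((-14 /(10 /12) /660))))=-3161088 /209627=-15.08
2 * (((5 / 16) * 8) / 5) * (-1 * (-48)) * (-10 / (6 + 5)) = -480 / 11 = -43.64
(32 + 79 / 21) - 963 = -927.24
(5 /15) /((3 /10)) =10 /9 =1.11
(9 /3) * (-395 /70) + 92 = 1051 /14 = 75.07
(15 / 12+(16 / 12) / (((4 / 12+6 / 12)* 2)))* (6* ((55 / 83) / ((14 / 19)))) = 25707 / 2324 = 11.06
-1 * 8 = -8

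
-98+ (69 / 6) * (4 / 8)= -369 / 4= -92.25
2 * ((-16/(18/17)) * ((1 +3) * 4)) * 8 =-34816/9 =-3868.44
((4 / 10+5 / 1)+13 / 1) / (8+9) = 92 / 85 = 1.08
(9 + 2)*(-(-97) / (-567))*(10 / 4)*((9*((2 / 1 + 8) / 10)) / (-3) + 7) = -18.82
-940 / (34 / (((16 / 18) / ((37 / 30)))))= -37600 / 1887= -19.93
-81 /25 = -3.24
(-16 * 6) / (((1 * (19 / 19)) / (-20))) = 1920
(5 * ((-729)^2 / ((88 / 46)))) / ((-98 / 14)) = -61115715 / 308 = -198427.65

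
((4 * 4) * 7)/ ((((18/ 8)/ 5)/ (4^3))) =143360/ 9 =15928.89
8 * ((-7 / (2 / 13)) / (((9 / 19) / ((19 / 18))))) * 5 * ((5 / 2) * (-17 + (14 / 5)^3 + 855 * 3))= -10553186644 / 405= -26057250.97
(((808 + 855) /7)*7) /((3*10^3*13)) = 1663 /39000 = 0.04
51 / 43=1.19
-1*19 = -19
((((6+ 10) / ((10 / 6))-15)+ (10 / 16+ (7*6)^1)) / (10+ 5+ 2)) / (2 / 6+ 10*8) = 4467 / 163880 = 0.03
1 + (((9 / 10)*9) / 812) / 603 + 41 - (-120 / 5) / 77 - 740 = -4175273741 / 5984440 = -697.69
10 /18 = 5 /9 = 0.56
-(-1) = 1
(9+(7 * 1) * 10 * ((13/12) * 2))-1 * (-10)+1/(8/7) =4117/24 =171.54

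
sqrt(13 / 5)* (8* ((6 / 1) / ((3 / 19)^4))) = 2085136* sqrt(65) / 135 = 124525.21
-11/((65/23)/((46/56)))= -3.20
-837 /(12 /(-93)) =25947 /4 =6486.75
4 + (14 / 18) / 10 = 367 / 90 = 4.08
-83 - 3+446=360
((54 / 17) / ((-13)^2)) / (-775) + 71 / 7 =10.14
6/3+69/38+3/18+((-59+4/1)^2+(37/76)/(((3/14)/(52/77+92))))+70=2075078/627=3309.53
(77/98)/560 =11/7840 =0.00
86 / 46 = 43 / 23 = 1.87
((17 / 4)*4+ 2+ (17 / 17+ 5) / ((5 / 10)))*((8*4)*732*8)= 5809152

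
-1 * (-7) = 7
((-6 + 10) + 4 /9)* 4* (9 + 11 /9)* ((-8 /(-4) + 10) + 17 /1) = 426880 /81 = 5270.12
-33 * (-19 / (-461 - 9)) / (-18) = 209 / 2820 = 0.07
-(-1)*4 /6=2 /3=0.67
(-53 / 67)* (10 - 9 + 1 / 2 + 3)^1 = -477 / 134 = -3.56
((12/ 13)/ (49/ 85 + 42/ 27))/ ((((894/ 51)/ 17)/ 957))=1269470070/ 3159247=401.83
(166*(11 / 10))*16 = 14608 / 5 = 2921.60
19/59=0.32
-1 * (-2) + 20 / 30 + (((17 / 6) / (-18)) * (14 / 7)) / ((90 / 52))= 3019 / 1215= 2.48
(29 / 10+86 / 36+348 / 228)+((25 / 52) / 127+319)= 1839710863 / 5646420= 325.82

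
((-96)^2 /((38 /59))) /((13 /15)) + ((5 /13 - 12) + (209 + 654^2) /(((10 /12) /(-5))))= -2551051.17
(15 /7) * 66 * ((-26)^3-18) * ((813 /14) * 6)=-42482648340 /49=-866992823.27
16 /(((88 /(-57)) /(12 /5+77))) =-45258 /55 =-822.87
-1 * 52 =-52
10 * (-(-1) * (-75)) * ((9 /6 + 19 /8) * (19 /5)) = -44175 /4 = -11043.75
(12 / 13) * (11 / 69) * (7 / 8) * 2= 77 / 299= 0.26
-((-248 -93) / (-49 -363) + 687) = -283385 / 412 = -687.83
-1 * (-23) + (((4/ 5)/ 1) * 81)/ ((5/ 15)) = 1087/ 5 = 217.40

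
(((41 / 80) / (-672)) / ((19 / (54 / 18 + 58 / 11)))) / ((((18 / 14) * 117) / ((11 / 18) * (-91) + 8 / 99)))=210371 / 1716194304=0.00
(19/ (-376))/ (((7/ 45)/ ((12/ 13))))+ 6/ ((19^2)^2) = -334222041/ 1114765834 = -0.30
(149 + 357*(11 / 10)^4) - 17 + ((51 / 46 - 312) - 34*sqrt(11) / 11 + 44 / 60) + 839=816632753 / 690000 - 34*sqrt(11) / 11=1173.27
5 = 5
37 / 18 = 2.06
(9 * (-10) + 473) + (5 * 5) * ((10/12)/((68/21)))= 52963/136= 389.43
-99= -99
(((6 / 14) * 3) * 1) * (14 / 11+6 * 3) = 1908 / 77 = 24.78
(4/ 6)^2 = 4/ 9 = 0.44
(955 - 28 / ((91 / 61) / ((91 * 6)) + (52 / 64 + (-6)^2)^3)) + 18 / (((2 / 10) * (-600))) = 142820939745359 / 149574303500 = 954.85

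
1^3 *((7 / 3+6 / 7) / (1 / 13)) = 871 / 21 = 41.48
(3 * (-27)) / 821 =-81 / 821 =-0.10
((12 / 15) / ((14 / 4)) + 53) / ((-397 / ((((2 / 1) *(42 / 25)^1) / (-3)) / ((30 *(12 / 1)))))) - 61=-61.00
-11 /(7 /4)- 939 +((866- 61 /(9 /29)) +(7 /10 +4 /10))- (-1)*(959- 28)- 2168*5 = -6415757 /630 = -10183.74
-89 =-89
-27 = -27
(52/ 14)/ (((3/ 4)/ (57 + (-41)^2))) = 180752/ 21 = 8607.24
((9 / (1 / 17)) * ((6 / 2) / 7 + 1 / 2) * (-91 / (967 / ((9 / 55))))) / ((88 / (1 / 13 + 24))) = -5603013 / 9360560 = -0.60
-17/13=-1.31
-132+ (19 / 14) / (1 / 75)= -423 / 14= -30.21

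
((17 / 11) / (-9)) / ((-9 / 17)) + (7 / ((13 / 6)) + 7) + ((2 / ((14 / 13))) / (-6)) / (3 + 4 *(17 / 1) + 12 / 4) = 126611167 / 11999988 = 10.55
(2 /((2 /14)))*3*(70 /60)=49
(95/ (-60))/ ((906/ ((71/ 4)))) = -1349/ 43488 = -0.03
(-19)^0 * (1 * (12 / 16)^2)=9 / 16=0.56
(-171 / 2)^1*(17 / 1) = -2907 / 2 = -1453.50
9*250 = 2250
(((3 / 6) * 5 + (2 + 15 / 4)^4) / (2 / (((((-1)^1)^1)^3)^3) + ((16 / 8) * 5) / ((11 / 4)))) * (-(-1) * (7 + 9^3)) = 492789.53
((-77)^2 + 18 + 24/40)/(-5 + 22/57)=-1695066/1315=-1289.02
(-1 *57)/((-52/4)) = 57/13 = 4.38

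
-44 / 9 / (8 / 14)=-77 / 9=-8.56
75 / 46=1.63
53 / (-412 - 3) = -53 / 415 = -0.13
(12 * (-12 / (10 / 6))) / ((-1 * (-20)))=-108 / 25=-4.32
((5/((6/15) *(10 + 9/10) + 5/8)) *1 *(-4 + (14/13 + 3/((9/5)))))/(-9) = 49000/349947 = 0.14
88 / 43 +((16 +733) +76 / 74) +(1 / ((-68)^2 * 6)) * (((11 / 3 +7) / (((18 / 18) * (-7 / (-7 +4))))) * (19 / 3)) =21785597872 / 28967337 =752.07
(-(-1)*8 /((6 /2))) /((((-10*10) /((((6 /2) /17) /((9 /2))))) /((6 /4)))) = -0.00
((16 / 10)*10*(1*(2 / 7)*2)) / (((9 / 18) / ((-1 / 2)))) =-64 / 7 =-9.14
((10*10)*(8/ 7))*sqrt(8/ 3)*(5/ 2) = 4000*sqrt(6)/ 21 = 466.57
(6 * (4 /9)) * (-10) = -80 /3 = -26.67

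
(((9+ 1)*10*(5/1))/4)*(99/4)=12375/4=3093.75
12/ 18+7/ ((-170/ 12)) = 44/ 255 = 0.17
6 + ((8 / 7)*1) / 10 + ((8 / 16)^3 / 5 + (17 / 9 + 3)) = 27791 / 2520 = 11.03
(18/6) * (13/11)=39/11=3.55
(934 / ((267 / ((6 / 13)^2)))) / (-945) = -3736 / 4737915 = -0.00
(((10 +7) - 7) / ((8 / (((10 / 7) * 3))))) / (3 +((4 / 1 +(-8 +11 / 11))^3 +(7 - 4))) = -25 / 98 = -0.26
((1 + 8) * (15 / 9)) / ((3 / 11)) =55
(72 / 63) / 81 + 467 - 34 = 245519 / 567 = 433.01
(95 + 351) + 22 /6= 1349 /3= 449.67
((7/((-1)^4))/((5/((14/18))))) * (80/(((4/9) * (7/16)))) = 448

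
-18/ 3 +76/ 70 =-172/ 35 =-4.91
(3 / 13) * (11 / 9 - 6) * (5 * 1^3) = -215 / 39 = -5.51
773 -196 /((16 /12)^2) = 2651 /4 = 662.75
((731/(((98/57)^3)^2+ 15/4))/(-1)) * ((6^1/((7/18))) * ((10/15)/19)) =-380019076128288/28404713625337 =-13.38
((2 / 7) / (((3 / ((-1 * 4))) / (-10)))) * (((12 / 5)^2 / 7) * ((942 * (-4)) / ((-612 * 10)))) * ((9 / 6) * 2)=120576 / 20825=5.79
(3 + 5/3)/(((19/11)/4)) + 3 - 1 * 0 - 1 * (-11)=1414/57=24.81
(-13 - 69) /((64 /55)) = -2255 /32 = -70.47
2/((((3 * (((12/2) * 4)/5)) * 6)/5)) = 0.12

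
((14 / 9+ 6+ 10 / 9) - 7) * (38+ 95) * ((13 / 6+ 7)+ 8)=68495 / 18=3805.28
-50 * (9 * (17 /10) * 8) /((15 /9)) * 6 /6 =-3672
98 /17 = 5.76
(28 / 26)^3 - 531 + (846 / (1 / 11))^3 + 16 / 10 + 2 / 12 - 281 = 53117846037120401 / 65910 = 805914823807.02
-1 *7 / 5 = -7 / 5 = -1.40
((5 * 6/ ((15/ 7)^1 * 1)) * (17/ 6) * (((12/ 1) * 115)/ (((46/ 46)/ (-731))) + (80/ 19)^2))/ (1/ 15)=-216677092100/ 361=-600213551.52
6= 6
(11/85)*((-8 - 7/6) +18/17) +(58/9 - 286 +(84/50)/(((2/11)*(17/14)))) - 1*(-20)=-32902051/130050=-253.00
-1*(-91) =91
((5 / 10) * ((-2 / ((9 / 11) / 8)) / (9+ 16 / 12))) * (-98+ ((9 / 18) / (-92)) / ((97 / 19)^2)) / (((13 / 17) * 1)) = 10575688321 / 87212021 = 121.26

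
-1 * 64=-64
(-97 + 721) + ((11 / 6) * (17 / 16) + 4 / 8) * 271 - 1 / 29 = 3583985 / 2784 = 1287.35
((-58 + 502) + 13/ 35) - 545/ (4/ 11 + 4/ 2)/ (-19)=7893007/ 17290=456.51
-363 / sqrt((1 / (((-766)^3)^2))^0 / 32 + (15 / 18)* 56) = -1452* sqrt(26898) / 4483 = -53.12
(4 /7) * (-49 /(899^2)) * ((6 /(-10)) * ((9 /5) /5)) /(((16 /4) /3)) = 567 /101025125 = 0.00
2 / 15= 0.13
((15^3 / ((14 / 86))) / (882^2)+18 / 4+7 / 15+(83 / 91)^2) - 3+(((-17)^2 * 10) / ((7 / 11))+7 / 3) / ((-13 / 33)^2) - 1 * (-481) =5072275129889 / 170422980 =29762.86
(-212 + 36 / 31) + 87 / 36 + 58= -55957 / 372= -150.42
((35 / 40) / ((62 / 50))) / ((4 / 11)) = 1925 / 992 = 1.94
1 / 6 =0.17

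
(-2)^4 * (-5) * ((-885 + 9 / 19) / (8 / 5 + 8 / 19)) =70025 / 2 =35012.50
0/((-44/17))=0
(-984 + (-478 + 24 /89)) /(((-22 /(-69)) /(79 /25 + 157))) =-1633720452 /2225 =-734256.38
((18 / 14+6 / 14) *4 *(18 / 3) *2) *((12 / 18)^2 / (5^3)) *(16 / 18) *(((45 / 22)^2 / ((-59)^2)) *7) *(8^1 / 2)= 18432 / 2106005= 0.01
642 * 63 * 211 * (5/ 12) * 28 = 99564570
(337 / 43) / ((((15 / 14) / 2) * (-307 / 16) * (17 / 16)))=-2415616 / 3366255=-0.72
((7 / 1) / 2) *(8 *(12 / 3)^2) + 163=611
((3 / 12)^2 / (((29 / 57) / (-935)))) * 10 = -266475 / 232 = -1148.60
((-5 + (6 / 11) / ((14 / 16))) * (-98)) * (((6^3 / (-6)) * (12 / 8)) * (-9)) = 2292948 / 11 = 208449.82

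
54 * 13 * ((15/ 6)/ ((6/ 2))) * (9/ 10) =1053/ 2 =526.50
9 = 9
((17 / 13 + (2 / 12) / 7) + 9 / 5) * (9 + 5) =8549 / 195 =43.84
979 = 979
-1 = -1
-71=-71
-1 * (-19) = 19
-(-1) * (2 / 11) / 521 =2 / 5731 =0.00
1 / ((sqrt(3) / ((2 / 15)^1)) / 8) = 0.62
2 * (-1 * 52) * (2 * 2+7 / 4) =-598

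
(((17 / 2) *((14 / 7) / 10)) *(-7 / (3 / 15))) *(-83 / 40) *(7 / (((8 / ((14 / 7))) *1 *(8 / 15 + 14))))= 207417 / 13952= 14.87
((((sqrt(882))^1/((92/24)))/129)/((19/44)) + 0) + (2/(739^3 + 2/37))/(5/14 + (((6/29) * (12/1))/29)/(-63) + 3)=871276/590001425399055 + 1848 * sqrt(2)/18791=0.14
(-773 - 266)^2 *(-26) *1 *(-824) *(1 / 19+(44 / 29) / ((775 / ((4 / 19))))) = 1226777306.21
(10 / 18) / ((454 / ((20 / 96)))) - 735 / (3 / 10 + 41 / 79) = -897.45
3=3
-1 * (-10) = 10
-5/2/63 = -5/126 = -0.04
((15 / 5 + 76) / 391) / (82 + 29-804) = -79 / 270963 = -0.00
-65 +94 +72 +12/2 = 107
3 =3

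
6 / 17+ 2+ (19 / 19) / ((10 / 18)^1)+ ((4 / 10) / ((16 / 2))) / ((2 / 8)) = 74 / 17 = 4.35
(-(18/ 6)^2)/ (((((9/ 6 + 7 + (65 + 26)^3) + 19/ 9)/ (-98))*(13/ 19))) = 301644/ 176338097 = 0.00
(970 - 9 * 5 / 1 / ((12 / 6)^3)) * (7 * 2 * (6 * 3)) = 486045 / 2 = 243022.50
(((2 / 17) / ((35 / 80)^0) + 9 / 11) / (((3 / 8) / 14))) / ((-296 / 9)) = -7350 / 6919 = -1.06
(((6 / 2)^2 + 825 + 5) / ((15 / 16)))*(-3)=-13424 / 5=-2684.80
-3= -3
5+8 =13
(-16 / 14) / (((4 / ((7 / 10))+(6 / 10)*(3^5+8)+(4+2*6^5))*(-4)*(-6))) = -5 / 1649793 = -0.00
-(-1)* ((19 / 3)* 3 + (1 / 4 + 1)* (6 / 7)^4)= 19.67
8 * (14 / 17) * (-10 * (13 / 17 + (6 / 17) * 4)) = -41440 / 289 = -143.39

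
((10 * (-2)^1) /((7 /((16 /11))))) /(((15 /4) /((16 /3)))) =-5.91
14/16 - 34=-265/8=-33.12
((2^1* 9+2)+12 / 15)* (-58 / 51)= -6032 / 255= -23.65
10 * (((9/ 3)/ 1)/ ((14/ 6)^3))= 2.36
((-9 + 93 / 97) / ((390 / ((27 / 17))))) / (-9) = 6 / 1649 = 0.00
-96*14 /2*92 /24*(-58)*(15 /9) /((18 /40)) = 14940800 /27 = 553362.96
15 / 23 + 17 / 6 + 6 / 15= 2681 / 690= 3.89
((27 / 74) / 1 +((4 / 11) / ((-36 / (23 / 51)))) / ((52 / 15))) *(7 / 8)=0.32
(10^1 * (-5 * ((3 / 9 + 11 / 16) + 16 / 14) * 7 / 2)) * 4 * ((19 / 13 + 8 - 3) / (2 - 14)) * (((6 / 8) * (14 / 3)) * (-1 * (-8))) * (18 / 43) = 5343450 / 559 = 9558.94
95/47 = 2.02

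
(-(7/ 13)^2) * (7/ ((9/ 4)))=-1372/ 1521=-0.90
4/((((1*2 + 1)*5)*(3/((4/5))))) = 16/225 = 0.07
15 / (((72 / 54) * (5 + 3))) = 45 / 32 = 1.41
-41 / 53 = -0.77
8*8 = 64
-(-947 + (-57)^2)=-2302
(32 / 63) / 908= 8 / 14301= 0.00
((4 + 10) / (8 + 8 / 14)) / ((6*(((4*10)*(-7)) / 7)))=-49 / 7200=-0.01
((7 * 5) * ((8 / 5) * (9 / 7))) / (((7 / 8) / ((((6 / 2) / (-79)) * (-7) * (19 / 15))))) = 10944 / 395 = 27.71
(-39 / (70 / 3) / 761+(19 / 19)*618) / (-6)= -10973581 / 106540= -103.00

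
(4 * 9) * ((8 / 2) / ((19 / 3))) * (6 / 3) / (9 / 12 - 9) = -1152 / 209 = -5.51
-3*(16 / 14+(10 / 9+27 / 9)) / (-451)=331 / 9471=0.03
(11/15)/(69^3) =11/4927635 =0.00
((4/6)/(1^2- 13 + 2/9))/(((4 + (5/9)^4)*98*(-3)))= 6561/139557586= 0.00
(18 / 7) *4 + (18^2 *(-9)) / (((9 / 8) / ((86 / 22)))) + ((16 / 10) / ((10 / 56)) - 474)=-20380202 / 1925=-10587.12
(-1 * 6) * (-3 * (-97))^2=-508086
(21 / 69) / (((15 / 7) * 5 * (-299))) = -0.00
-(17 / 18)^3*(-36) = 4913 / 162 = 30.33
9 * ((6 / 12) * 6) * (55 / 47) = 31.60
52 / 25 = 2.08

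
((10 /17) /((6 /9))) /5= 3 /17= 0.18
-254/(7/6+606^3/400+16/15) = -9525/20863679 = -0.00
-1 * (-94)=94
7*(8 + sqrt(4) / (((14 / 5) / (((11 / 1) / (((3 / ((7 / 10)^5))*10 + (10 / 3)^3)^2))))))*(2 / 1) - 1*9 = 98534220433721731 / 956620924900000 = 103.00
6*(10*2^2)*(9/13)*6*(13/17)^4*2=56946240/83521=681.82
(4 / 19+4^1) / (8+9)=80 / 323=0.25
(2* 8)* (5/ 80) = 1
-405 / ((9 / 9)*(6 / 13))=-1755 / 2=-877.50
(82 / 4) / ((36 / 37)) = 1517 / 72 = 21.07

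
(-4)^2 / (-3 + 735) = 4 / 183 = 0.02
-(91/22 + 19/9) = -6.25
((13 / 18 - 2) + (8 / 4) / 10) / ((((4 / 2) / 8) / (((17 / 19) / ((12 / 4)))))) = -3298 / 2565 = -1.29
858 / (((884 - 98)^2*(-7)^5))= -0.00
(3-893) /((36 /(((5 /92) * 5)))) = -11125 /1656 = -6.72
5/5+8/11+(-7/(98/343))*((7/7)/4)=-387/88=-4.40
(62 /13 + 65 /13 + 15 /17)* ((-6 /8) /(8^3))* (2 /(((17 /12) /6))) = -31779 /240448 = -0.13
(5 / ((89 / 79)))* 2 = 790 / 89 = 8.88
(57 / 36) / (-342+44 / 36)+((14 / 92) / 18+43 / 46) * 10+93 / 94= 1243334771 / 119355372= 10.42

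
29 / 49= 0.59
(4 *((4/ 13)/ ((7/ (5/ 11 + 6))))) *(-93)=-105648/ 1001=-105.54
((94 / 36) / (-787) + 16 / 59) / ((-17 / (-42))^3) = 921502428 / 228125329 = 4.04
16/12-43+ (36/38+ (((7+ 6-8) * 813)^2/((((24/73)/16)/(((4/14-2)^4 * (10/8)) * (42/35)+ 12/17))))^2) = 11460264274011343943457567198031/94963566873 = 120680642601996885330.89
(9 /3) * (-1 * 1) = -3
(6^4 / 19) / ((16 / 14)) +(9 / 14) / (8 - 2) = 31809 / 532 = 59.79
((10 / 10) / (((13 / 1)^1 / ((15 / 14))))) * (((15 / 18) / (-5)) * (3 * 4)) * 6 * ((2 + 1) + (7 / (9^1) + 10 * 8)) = -580 / 7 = -82.86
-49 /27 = -1.81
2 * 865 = 1730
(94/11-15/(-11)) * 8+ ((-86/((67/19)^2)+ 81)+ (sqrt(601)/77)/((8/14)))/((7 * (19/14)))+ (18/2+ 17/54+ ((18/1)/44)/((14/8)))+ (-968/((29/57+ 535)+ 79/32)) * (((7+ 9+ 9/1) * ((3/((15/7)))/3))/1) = sqrt(601)/418+ 26318185074555607/347997925852038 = 75.69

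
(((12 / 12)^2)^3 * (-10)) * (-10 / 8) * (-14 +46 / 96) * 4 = -16225 / 24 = -676.04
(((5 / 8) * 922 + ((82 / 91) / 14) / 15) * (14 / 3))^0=1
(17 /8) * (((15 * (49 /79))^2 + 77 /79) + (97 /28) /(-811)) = 210884263679 /1133765024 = 186.00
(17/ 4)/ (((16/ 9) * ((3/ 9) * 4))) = 459/ 256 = 1.79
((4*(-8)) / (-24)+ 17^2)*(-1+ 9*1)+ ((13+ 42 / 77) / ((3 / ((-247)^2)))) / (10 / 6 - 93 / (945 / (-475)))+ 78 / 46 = 18552686659 / 2314950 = 8014.29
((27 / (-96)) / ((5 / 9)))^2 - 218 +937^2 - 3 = 22470355361 / 25600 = 877748.26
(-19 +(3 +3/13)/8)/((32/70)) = -33845/832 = -40.68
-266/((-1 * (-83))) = -266/83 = -3.20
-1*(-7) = 7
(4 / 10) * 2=4 / 5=0.80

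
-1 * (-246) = 246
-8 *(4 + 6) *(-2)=160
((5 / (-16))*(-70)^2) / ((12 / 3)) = -6125 / 16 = -382.81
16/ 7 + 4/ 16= 71/ 28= 2.54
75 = 75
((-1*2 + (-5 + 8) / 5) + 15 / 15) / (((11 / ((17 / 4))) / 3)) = -51 / 110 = -0.46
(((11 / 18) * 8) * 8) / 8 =44 / 9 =4.89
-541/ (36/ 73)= -39493/ 36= -1097.03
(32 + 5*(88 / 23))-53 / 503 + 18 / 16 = 4826593 / 92552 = 52.15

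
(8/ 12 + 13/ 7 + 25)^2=334084/ 441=757.56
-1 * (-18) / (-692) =-9 / 346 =-0.03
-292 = -292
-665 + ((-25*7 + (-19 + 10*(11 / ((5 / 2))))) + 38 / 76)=-1629 / 2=-814.50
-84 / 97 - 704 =-68372 / 97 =-704.87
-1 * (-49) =49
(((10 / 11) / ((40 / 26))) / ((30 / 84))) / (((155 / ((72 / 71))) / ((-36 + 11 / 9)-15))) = -326144 / 605275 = -0.54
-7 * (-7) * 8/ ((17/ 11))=4312/ 17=253.65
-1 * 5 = -5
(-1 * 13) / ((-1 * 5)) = 13 / 5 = 2.60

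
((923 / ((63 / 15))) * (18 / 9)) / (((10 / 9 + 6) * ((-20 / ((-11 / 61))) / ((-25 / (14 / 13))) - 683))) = -9899175 / 110154464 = -0.09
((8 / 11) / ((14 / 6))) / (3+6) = 8 / 231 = 0.03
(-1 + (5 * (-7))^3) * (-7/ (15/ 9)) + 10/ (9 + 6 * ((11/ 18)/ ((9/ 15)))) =61227153/ 340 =180079.86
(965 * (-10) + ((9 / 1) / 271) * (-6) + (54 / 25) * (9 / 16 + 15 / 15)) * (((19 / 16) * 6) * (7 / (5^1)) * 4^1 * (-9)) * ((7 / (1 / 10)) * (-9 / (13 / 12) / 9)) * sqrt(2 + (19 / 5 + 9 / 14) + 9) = -45061983099 * sqrt(75670) / 14092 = -879628987.61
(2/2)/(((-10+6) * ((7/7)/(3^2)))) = -9/4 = -2.25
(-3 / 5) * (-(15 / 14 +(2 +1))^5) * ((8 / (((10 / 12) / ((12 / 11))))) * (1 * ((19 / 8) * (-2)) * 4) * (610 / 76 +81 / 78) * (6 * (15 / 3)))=-436489079061852 / 12017005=-36322617.75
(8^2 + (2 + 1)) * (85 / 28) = 5695 / 28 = 203.39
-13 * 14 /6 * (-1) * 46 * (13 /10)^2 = 353717 /150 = 2358.11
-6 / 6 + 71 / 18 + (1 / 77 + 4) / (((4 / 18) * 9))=3431 / 693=4.95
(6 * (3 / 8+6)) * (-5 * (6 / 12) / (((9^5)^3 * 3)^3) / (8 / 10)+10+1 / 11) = 3557448126644006883093926481454878249982174276133 / 9216729527900624321741315738327424071083770144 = 385.98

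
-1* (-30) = 30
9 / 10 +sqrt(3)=2.63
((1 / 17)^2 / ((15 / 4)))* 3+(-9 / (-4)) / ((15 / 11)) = 9553 / 5780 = 1.65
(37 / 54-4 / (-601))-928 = -30094859 / 32454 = -927.31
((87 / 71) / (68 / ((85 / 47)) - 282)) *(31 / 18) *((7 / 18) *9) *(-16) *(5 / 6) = 157325 / 390429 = 0.40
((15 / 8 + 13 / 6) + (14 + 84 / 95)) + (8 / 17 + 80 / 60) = 267829 / 12920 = 20.73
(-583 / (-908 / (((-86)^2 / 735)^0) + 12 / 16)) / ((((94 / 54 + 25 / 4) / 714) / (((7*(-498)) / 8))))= -78358823928 / 3131827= -25020.16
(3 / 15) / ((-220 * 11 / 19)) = -19 / 12100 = -0.00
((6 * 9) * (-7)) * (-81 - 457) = 203364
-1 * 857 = -857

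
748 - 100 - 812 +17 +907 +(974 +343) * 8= 11296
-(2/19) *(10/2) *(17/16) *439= -37315/152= -245.49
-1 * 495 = -495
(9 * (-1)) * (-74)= 666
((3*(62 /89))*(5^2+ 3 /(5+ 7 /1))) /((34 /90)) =422685 /3026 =139.68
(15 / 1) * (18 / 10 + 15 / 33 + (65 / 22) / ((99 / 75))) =16309 / 242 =67.39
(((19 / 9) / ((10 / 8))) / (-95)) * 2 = -8 / 225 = -0.04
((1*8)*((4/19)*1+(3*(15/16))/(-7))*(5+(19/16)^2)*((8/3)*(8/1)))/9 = -222629/9576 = -23.25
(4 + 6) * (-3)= -30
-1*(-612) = 612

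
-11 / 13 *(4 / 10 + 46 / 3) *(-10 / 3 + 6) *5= -20768 / 117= -177.50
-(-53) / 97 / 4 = 53 / 388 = 0.14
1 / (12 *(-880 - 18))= -1 / 10776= -0.00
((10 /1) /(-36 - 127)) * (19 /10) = -19 /163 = -0.12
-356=-356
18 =18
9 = 9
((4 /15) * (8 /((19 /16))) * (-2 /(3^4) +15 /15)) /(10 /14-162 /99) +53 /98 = -218351753 /160625430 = -1.36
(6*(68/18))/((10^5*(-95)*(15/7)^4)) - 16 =-5771250040817/360703125000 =-16.00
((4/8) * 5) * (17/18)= 85/36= 2.36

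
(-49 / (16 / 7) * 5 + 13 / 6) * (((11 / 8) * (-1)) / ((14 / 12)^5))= 4491531 / 67228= 66.81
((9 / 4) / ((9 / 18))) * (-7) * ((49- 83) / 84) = 51 / 4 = 12.75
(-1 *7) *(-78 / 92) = 273 / 46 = 5.93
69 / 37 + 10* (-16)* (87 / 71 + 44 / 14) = -12818027 / 18389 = -697.05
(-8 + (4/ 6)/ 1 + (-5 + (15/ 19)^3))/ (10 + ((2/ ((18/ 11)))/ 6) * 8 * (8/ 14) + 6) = -7675227/ 10974400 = -0.70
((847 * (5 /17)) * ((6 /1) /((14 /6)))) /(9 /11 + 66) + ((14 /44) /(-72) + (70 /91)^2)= 2268782017 /222990768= 10.17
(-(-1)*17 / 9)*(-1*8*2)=-30.22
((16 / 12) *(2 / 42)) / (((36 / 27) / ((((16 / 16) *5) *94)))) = 22.38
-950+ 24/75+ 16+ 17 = -22917/25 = -916.68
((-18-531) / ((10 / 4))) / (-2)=549 / 5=109.80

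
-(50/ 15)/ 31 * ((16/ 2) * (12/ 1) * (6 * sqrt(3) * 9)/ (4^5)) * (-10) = 675 * sqrt(3)/ 124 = 9.43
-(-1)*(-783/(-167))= 783/167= 4.69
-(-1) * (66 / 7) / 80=33 / 280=0.12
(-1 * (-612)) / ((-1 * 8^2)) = -153 / 16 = -9.56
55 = 55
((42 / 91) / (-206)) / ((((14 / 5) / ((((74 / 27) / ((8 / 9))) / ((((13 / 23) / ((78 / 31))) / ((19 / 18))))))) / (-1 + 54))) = -4284785 / 6973512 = -0.61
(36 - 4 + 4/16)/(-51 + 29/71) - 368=-5296583/14368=-368.64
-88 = -88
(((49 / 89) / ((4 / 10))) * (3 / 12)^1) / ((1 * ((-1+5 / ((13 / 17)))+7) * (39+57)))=3185 / 11141376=0.00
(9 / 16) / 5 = 9 / 80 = 0.11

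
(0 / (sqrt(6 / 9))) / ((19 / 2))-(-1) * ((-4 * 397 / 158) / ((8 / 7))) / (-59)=2779 / 18644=0.15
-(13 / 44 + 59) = -2609 / 44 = -59.30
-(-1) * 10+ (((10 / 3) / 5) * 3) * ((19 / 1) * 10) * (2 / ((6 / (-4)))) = -1490 / 3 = -496.67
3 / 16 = 0.19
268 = 268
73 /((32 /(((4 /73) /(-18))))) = -1 /144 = -0.01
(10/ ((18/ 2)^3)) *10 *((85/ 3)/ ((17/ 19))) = 9500/ 2187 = 4.34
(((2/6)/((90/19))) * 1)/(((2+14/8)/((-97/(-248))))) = 1843/251100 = 0.01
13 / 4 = 3.25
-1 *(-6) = 6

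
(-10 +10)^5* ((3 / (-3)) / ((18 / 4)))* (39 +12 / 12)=0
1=1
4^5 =1024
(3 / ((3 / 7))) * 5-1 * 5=30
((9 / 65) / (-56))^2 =81 / 13249600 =0.00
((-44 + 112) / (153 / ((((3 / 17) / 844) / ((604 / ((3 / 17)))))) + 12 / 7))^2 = 0.00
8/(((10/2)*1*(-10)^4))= 1/6250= 0.00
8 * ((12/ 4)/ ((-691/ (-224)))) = 5376/ 691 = 7.78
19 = 19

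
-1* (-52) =52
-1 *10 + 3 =-7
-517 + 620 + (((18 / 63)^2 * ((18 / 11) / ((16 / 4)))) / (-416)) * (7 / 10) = 16496471 / 160160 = 103.00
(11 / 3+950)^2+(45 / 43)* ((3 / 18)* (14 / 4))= 1407876157 / 1548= 909480.72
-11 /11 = -1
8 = 8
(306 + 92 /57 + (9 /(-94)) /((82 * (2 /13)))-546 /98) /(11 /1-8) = 1857812557 /18452952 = 100.68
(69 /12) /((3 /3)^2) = 23 /4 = 5.75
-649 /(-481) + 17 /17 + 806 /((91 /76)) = 2274382 /3367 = 675.49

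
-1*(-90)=90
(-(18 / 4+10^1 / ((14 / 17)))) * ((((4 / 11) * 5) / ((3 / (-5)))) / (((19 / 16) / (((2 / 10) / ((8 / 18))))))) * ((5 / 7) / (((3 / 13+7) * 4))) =227175 / 481327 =0.47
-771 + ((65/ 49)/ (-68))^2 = -8559810479/ 11102224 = -771.00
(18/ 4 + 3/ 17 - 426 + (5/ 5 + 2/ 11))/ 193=-157133/ 72182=-2.18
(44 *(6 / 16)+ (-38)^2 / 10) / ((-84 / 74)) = -59533 / 420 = -141.75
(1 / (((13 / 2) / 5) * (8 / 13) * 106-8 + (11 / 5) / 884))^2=19536400 / 115237844089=0.00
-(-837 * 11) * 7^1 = 64449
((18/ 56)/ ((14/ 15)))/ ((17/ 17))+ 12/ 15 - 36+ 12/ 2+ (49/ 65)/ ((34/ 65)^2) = -14784323/ 566440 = -26.10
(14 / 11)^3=2744 / 1331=2.06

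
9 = 9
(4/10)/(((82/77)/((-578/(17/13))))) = -34034/205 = -166.02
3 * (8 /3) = 8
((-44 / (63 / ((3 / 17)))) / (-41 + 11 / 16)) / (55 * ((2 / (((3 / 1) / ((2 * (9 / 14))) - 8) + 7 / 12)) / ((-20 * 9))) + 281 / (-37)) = -1588928 / 3884493795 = -0.00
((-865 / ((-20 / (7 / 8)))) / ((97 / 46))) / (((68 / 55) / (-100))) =-38297875 / 26384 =-1451.56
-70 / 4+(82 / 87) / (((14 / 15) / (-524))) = -221945 / 406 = -546.66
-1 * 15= -15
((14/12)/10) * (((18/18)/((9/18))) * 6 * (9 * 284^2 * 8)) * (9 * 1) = 365855616/5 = 73171123.20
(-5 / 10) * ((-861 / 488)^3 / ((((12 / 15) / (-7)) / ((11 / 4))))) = -245736791685 / 3718856704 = -66.08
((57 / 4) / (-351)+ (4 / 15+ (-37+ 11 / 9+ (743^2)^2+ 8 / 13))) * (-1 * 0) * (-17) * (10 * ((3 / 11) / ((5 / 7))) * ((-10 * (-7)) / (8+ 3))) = 0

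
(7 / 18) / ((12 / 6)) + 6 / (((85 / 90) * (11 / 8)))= 32413 / 6732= 4.81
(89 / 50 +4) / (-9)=-289 / 450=-0.64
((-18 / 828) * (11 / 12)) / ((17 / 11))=-121 / 9384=-0.01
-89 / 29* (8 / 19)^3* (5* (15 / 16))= -213600 / 198911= -1.07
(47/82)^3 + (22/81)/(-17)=130834175/759233736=0.17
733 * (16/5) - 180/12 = 11653/5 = 2330.60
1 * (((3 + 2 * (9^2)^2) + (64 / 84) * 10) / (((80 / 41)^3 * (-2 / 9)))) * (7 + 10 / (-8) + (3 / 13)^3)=-577508768269449 / 12598476800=-45839.57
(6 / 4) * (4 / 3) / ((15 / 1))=2 / 15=0.13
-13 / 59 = -0.22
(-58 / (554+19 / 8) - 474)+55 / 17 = -35629241 / 75667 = -470.87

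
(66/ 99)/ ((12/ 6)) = 1/ 3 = 0.33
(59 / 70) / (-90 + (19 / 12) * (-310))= -177 / 121975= -0.00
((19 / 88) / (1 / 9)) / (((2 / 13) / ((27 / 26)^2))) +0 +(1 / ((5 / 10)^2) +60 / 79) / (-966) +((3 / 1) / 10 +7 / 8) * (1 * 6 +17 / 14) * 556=8253137739139 / 1746064320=4726.71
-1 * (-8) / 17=8 / 17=0.47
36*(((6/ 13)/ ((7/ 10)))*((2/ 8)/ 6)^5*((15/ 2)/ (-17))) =-25/ 19009536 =-0.00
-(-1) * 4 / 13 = 4 / 13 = 0.31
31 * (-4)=-124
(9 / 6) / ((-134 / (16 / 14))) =-6 / 469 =-0.01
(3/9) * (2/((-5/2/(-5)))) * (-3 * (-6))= 24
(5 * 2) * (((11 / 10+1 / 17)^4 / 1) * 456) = 85849893417 / 10440125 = 8223.07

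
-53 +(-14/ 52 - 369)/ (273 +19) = -411977/ 7592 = -54.26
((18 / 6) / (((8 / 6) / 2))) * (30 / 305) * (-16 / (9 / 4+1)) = -1728 / 793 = -2.18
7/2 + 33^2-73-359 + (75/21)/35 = 64739/98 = 660.60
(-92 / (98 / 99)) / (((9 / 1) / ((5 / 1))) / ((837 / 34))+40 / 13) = -13764465 / 466529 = -29.50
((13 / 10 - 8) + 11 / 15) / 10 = -179 / 300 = -0.60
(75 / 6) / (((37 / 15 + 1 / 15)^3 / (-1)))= -84375 / 109744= -0.77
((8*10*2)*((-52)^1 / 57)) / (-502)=4160 / 14307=0.29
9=9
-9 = -9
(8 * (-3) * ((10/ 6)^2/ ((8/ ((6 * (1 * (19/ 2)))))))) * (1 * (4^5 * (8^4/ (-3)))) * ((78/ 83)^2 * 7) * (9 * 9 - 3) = 2206043681587200/ 6889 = 320226982375.85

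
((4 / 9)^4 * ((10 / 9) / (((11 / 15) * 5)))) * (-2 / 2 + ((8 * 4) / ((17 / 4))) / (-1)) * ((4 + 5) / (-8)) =46400 / 408969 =0.11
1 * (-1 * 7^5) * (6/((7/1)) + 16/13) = -35091.54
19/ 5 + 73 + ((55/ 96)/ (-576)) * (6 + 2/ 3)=76.79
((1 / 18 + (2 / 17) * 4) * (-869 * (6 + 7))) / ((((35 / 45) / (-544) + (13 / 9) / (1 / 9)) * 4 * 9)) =-316316 / 24903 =-12.70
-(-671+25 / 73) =670.66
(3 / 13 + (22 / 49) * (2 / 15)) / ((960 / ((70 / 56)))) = 2777 / 7338240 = 0.00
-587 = -587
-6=-6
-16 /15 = -1.07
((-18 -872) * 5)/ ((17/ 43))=-191350/ 17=-11255.88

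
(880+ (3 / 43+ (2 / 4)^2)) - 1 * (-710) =273535 / 172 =1590.32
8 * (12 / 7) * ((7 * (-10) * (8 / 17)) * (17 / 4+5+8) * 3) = -397440 / 17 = -23378.82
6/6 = 1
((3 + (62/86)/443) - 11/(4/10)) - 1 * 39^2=-58880397/38098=-1545.50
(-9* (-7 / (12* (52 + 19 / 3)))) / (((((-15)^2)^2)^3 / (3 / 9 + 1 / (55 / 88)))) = 29 / 21624389648437500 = 0.00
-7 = -7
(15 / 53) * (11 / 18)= 55 / 318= 0.17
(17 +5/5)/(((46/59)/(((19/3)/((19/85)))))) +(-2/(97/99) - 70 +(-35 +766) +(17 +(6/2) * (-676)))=-1557039/2231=-697.91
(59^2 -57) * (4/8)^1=1712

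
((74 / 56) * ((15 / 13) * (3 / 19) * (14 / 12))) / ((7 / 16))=1110 / 1729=0.64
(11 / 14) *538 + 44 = 3267 / 7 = 466.71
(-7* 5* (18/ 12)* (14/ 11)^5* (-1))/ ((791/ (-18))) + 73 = 1255903459/ 18198763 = 69.01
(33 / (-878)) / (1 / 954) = -35.86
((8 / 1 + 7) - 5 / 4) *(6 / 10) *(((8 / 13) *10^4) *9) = 5940000 / 13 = 456923.08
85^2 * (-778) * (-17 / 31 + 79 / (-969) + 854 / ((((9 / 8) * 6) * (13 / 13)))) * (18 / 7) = -22506756943000 / 12369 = -1819610068.96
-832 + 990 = 158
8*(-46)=-368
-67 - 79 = -146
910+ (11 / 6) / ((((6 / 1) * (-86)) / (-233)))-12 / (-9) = 2824051 / 3096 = 912.16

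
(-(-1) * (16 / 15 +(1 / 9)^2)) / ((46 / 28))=266 / 405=0.66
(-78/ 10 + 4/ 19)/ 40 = -721/ 3800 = -0.19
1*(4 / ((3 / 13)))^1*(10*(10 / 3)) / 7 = 5200 / 63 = 82.54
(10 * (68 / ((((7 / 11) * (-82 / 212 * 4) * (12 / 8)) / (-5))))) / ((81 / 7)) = 1982200 / 9963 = 198.96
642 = 642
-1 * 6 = -6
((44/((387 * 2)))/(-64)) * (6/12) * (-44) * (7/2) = 847/12384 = 0.07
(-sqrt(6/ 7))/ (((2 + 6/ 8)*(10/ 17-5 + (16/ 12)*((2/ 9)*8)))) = 1836*sqrt(42)/ 72149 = 0.16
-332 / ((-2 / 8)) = 1328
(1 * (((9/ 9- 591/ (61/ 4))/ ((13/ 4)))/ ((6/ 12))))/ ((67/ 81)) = -1492344/ 53131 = -28.09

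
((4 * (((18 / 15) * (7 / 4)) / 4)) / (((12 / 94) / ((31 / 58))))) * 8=10199 / 145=70.34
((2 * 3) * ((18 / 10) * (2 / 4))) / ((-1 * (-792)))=3 / 440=0.01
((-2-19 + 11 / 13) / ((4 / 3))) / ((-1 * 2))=393 / 52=7.56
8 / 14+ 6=46 / 7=6.57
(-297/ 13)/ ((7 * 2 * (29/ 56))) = -1188/ 377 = -3.15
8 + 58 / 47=434 / 47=9.23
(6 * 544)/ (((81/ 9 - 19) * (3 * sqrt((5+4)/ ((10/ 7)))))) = -544 * sqrt(70)/ 105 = -43.35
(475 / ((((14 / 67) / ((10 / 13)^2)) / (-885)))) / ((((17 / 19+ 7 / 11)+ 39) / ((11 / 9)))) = -35897.05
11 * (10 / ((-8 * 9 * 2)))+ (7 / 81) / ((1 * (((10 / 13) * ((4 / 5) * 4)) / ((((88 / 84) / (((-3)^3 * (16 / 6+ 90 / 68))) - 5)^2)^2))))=18905375107246637833 / 885505106780665056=21.35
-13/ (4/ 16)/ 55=-52/ 55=-0.95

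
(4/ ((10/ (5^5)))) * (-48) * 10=-600000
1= 1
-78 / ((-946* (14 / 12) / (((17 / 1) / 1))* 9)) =442 / 3311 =0.13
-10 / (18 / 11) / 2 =-55 / 18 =-3.06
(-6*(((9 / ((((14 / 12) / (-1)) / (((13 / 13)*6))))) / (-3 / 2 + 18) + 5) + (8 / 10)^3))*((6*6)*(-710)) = 799097616 / 1925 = 415115.64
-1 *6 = -6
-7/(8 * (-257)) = 7/2056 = 0.00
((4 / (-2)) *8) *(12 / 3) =-64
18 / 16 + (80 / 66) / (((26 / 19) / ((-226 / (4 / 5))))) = -854939 / 3432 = -249.11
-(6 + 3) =-9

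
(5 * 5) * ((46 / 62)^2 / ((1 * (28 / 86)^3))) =1051480075 / 2636984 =398.74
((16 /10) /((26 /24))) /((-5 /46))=-13.59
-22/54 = -11/27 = -0.41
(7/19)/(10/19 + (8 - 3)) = 1/15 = 0.07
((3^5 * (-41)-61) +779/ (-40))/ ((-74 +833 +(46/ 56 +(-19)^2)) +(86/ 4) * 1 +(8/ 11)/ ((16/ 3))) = -30933903/ 3518770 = -8.79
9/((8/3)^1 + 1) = 27/11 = 2.45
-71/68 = -1.04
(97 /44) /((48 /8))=97 /264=0.37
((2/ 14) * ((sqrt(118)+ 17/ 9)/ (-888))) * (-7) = 0.01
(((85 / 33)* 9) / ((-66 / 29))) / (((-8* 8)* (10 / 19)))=9367 / 30976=0.30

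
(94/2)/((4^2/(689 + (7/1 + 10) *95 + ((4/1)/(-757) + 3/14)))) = 1147740329/169568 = 6768.61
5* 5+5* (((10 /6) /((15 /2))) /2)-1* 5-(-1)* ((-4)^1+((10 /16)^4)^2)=2503320809 /150994944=16.58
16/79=0.20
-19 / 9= -2.11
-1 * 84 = -84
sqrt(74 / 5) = sqrt(370) / 5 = 3.85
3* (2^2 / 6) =2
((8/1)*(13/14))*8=416/7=59.43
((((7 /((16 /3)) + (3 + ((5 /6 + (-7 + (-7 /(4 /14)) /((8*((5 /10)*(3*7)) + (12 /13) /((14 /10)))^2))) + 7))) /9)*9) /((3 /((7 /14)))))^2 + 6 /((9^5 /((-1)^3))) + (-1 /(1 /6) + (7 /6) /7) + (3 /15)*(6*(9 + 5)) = 29677375661321301701 /2536282311704248320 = 11.70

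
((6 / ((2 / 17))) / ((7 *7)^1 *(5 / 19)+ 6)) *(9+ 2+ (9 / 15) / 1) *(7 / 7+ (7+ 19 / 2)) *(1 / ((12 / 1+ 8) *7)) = 28101 / 7180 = 3.91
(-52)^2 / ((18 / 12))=5408 / 3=1802.67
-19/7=-2.71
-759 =-759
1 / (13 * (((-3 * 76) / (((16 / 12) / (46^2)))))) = -1 / 4703868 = -0.00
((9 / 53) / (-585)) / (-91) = 1 / 313495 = 0.00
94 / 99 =0.95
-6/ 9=-2/ 3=-0.67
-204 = -204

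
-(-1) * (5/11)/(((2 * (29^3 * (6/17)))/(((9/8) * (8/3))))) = 85/1073116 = 0.00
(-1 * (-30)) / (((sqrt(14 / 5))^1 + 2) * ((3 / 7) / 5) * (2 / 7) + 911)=8202857250 / 249106823741 - 44100 * sqrt(70) / 249106823741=0.03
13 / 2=6.50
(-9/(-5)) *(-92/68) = -2.44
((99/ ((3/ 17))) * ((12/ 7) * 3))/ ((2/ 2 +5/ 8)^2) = 1292544/ 1183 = 1092.60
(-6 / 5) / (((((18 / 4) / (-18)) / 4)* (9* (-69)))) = -32 / 1035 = -0.03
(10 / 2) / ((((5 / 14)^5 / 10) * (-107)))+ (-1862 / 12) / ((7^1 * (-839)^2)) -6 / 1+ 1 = -4825477374973 / 56489660250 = -85.42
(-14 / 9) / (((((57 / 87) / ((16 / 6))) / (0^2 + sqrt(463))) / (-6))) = 6496*sqrt(463) / 171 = 817.41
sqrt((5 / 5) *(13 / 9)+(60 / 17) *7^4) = sqrt(22044937) / 51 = 92.06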